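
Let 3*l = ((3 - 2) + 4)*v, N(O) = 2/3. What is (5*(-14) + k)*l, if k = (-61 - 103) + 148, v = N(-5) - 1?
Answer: 430/9 ≈ 47.778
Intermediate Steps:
N(O) = ⅔ (N(O) = 2*(⅓) = ⅔)
v = -⅓ (v = ⅔ - 1 = -⅓ ≈ -0.33333)
k = -16 (k = -164 + 148 = -16)
l = -5/9 (l = (((3 - 2) + 4)*(-⅓))/3 = ((1 + 4)*(-⅓))/3 = (5*(-⅓))/3 = (⅓)*(-5/3) = -5/9 ≈ -0.55556)
(5*(-14) + k)*l = (5*(-14) - 16)*(-5/9) = (-70 - 16)*(-5/9) = -86*(-5/9) = 430/9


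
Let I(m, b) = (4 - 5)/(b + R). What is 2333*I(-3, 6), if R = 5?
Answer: -2333/11 ≈ -212.09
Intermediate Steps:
I(m, b) = -1/(5 + b) (I(m, b) = (4 - 5)/(b + 5) = -1/(5 + b))
2333*I(-3, 6) = 2333*(-1/(5 + 6)) = 2333*(-1/11) = -2333/11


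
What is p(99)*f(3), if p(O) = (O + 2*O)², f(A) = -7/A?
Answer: -205821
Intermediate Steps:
p(O) = 9*O² (p(O) = (3*O)² = 9*O²)
p(99)*f(3) = (9*99²)*(-7/3) = (9*9801)*(-7*⅓) = 88209*(-7/3) = -205821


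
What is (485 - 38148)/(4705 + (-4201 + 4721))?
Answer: -37663/5225 ≈ -7.2082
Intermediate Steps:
(485 - 38148)/(4705 + (-4201 + 4721)) = -37663/(4705 + 520) = -37663/5225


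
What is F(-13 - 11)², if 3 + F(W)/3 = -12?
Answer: 2025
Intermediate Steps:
F(W) = -45 (F(W) = -9 + 3*(-12) = -9 - 36 = -45)
F(-13 - 11)² = (-45)² = 2025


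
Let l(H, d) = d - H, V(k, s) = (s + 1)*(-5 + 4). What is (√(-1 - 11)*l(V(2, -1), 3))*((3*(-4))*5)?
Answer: -360*I*√3 ≈ -623.54*I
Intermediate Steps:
V(k, s) = -1 - s (V(k, s) = (1 + s)*(-1) = -1 - s)
(√(-1 - 11)*l(V(2, -1), 3))*((3*(-4))*5) = (√(-1 - 11)*(3 - (-1 - 1*(-1))))*((3*(-4))*5) = (√(-12)*(3 - (-1 + 1)))*(-12*5) = ((2*I*√3)*(3 - 1*0))*(-60) = ((2*I*√3)*(3 + 0))*(-60) = ((2*I*√3)*3)*(-60) = (6*I*√3)*(-60) = -360*I*√3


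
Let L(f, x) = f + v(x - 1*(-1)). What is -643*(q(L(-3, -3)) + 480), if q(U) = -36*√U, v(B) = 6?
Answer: -308640 + 23148*√3 ≈ -2.6855e+5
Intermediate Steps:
L(f, x) = 6 + f (L(f, x) = f + 6 = 6 + f)
-643*(q(L(-3, -3)) + 480) = -643*(-36*√(6 - 3) + 480) = -643*(-36*√3 + 480) = -643*(480 - 36*√3) = -308640 + 23148*√3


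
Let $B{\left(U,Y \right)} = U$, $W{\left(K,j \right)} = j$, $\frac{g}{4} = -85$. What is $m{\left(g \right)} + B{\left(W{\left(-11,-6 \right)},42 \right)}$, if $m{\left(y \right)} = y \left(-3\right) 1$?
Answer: $1014$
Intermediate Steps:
$g = -340$ ($g = 4 \left(-85\right) = -340$)
$m{\left(y \right)} = - 3 y$ ($m{\left(y \right)} = - 3 y 1 = - 3 y$)
$m{\left(g \right)} + B{\left(W{\left(-11,-6 \right)},42 \right)} = \left(-3\right) \left(-340\right) - 6 = 1020 - 6 = 1014$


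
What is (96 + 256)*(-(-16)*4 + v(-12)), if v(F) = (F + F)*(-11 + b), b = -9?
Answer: 191488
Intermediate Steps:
v(F) = -40*F (v(F) = (F + F)*(-11 - 9) = (2*F)*(-20) = -40*F)
(96 + 256)*(-(-16)*4 + v(-12)) = (96 + 256)*(-(-16)*4 - 40*(-12)) = 352*(-8*(-8) + 480) = 352*(64 + 480) = 352*544 = 191488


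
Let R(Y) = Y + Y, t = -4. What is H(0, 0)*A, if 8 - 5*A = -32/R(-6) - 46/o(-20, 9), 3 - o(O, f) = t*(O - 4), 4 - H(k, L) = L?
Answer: 120/31 ≈ 3.8710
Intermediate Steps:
H(k, L) = 4 - L
R(Y) = 2*Y
o(O, f) = -13 + 4*O (o(O, f) = 3 - (-4)*(O - 4) = 3 - (-4)*(-4 + O) = 3 - (16 - 4*O) = 3 + (-16 + 4*O) = -13 + 4*O)
A = 30/31 (A = 8/5 - (-32/(2*(-6)) - 46/(-13 + 4*(-20)))/5 = 8/5 - (-32/(-12) - 46/(-13 - 80))/5 = 8/5 - (-32*(-1/12) - 46/(-93))/5 = 8/5 - (8/3 - 46*(-1/93))/5 = 8/5 - (8/3 + 46/93)/5 = 8/5 - ⅕*98/31 = 8/5 - 98/155 = 30/31 ≈ 0.96774)
H(0, 0)*A = (4 - 1*0)*(30/31) = (4 + 0)*(30/31) = 4*(30/31) = 120/31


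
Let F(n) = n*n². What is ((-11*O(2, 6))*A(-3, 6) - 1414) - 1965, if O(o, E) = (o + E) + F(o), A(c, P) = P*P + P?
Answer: -10771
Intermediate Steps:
A(c, P) = P + P² (A(c, P) = P² + P = P + P²)
F(n) = n³
O(o, E) = E + o + o³ (O(o, E) = (o + E) + o³ = (E + o) + o³ = E + o + o³)
((-11*O(2, 6))*A(-3, 6) - 1414) - 1965 = ((-11*(6 + 2 + 2³))*(6*(1 + 6)) - 1414) - 1965 = ((-11*(6 + 2 + 8))*(6*7) - 1414) - 1965 = (-11*16*42 - 1414) - 1965 = (-176*42 - 1414) - 1965 = (-7392 - 1414) - 1965 = -8806 - 1965 = -10771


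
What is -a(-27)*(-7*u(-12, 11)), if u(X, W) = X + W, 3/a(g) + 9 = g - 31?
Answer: 21/67 ≈ 0.31343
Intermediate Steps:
a(g) = 3/(-40 + g) (a(g) = 3/(-9 + (g - 31)) = 3/(-9 + (-31 + g)) = 3/(-40 + g))
u(X, W) = W + X
-a(-27)*(-7*u(-12, 11)) = -3/(-40 - 27)*(-7*(11 - 12)) = -3/(-67)*(-7*(-1)) = -3*(-1/67)*7 = -(-3)*7/67 = -1*(-21/67) = 21/67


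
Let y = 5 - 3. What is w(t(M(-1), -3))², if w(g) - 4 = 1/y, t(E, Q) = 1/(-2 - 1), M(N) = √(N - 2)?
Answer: 81/4 ≈ 20.250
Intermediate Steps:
M(N) = √(-2 + N)
t(E, Q) = -⅓ (t(E, Q) = 1/(-3) = -⅓)
y = 2
w(g) = 9/2 (w(g) = 4 + 1/2 = 4 + ½ = 9/2)
w(t(M(-1), -3))² = (9/2)² = 81/4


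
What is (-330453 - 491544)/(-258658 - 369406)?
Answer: 43263/33056 ≈ 1.3088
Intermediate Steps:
(-330453 - 491544)/(-258658 - 369406) = -821997/(-628064) = -821997*(-1/628064) = 43263/33056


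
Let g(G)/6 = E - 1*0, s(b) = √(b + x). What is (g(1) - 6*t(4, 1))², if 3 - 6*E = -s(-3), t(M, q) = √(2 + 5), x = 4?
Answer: 268 - 48*√7 ≈ 141.00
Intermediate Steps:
t(M, q) = √7
s(b) = √(4 + b) (s(b) = √(b + 4) = √(4 + b))
E = ⅔ (E = ½ - (-1)*√(4 - 3)/6 = ½ - (-1)*√1/6 = ½ - (-1)/6 = ½ - ⅙*(-1) = ½ + ⅙ = ⅔ ≈ 0.66667)
g(G) = 4 (g(G) = 6*(⅔ - 1*0) = 6*(⅔ + 0) = 6*(⅔) = 4)
(g(1) - 6*t(4, 1))² = (4 - 6*√7)²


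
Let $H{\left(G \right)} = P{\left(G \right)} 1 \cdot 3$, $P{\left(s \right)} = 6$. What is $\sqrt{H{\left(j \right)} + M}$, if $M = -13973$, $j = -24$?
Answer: $i \sqrt{13955} \approx 118.13 i$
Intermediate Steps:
$H{\left(G \right)} = 18$ ($H{\left(G \right)} = 6 \cdot 1 \cdot 3 = 6 \cdot 3 = 18$)
$\sqrt{H{\left(j \right)} + M} = \sqrt{18 - 13973} = \sqrt{-13955} = i \sqrt{13955}$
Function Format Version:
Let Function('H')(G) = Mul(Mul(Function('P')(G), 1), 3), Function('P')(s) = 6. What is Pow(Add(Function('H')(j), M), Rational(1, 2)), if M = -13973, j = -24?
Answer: Mul(I, Pow(13955, Rational(1, 2))) ≈ Mul(118.13, I)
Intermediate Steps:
Function('H')(G) = 18 (Function('H')(G) = Mul(Mul(6, 1), 3) = Mul(6, 3) = 18)
Pow(Add(Function('H')(j), M), Rational(1, 2)) = Pow(Add(18, -13973), Rational(1, 2)) = Pow(-13955, Rational(1, 2)) = Mul(I, Pow(13955, Rational(1, 2)))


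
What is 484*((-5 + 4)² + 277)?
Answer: 134552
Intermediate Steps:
484*((-5 + 4)² + 277) = 484*((-1)² + 277) = 484*(1 + 277) = 484*278 = 134552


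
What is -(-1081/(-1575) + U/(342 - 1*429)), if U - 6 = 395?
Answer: 179176/45675 ≈ 3.9228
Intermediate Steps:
U = 401 (U = 6 + 395 = 401)
-(-1081/(-1575) + U/(342 - 1*429)) = -(-1081/(-1575) + 401/(342 - 1*429)) = -(-1081*(-1/1575) + 401/(342 - 429)) = -(1081/1575 + 401/(-87)) = -(1081/1575 + 401*(-1/87)) = -(1081/1575 - 401/87) = -1*(-179176/45675) = 179176/45675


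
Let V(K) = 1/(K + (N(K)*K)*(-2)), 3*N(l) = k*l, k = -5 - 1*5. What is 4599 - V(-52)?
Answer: 247996473/53924 ≈ 4599.0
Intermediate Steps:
k = -10 (k = -5 - 5 = -10)
N(l) = -10*l/3 (N(l) = (-10*l)/3 = -10*l/3)
V(K) = 1/(K + 20*K²/3) (V(K) = 1/(K + ((-10*K/3)*K)*(-2)) = 1/(K - 10*K²/3*(-2)) = 1/(K + 20*K²/3))
4599 - V(-52) = 4599 - 3/((-52)*(3 + 20*(-52))) = 4599 - 3*(-1)/(52*(3 - 1040)) = 4599 - 3*(-1)/(52*(-1037)) = 4599 - 3*(-1)*(-1)/(52*1037) = 4599 - 1*3/53924 = 4599 - 3/53924 = 247996473/53924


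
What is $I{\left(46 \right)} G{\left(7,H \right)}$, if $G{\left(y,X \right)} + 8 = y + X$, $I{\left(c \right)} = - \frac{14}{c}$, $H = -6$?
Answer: $\frac{49}{23} \approx 2.1304$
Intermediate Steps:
$G{\left(y,X \right)} = -8 + X + y$ ($G{\left(y,X \right)} = -8 + \left(y + X\right) = -8 + \left(X + y\right) = -8 + X + y$)
$I{\left(46 \right)} G{\left(7,H \right)} = - \frac{14}{46} \left(-8 - 6 + 7\right) = \left(-14\right) \frac{1}{46} \left(-7\right) = \left(- \frac{7}{23}\right) \left(-7\right) = \frac{49}{23}$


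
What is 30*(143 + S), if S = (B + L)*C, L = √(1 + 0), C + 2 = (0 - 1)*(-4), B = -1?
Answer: 4290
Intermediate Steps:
C = 2 (C = -2 + (0 - 1)*(-4) = -2 - 1*(-4) = -2 + 4 = 2)
L = 1 (L = √1 = 1)
S = 0 (S = (-1 + 1)*2 = 0*2 = 0)
30*(143 + S) = 30*(143 + 0) = 30*143 = 4290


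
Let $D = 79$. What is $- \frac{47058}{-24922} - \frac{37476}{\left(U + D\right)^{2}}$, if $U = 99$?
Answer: $\frac{69626100}{98703581} \approx 0.70541$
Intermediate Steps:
$- \frac{47058}{-24922} - \frac{37476}{\left(U + D\right)^{2}} = - \frac{47058}{-24922} - \frac{37476}{\left(99 + 79\right)^{2}} = \left(-47058\right) \left(- \frac{1}{24922}\right) - \frac{37476}{178^{2}} = \frac{23529}{12461} - \frac{37476}{31684} = \frac{23529}{12461} - \frac{9369}{7921} = \frac{69626100}{98703581}$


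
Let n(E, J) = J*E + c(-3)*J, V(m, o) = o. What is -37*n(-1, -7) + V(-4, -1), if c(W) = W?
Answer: -1037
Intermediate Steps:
n(E, J) = -3*J + E*J (n(E, J) = J*E - 3*J = E*J - 3*J = -3*J + E*J)
-37*n(-1, -7) + V(-4, -1) = -(-259)*(-3 - 1) - 1 = -(-259)*(-4) - 1 = -37*28 - 1 = -1036 - 1 = -1037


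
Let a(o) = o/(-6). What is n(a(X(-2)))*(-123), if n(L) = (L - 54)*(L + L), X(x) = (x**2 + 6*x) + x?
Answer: 64370/3 ≈ 21457.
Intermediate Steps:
X(x) = x**2 + 7*x
a(o) = -o/6 (a(o) = o*(-1/6) = -o/6)
n(L) = 2*L*(-54 + L) (n(L) = (-54 + L)*(2*L) = 2*L*(-54 + L))
n(a(X(-2)))*(-123) = (2*(-(-1)*(7 - 2)/3)*(-54 - (-1)*(7 - 2)/3))*(-123) = (2*(-(-1)*5/3)*(-54 - (-1)*5/3))*(-123) = (2*(-1/6*(-10))*(-54 - 1/6*(-10)))*(-123) = (2*(5/3)*(-54 + 5/3))*(-123) = (2*(5/3)*(-157/3))*(-123) = -1570/9*(-123) = 64370/3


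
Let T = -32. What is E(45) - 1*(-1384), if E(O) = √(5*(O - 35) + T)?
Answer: 1384 + 3*√2 ≈ 1388.2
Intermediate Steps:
E(O) = √(-207 + 5*O) (E(O) = √(5*(O - 35) - 32) = √(5*(-35 + O) - 32) = √((-175 + 5*O) - 32) = √(-207 + 5*O))
E(45) - 1*(-1384) = √(-207 + 5*45) - 1*(-1384) = √(-207 + 225) + 1384 = √18 + 1384 = 3*√2 + 1384 = 1384 + 3*√2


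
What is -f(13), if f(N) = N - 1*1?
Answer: -12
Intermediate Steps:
f(N) = -1 + N (f(N) = N - 1 = -1 + N)
-f(13) = -(-1 + 13) = -1*12 = -12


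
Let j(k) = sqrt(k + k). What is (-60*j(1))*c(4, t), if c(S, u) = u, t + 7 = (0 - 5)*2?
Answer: 1020*sqrt(2) ≈ 1442.5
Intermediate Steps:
t = -17 (t = -7 + (0 - 5)*2 = -7 - 5*2 = -7 - 10 = -17)
j(k) = sqrt(2)*sqrt(k) (j(k) = sqrt(2*k) = sqrt(2)*sqrt(k))
(-60*j(1))*c(4, t) = -60*sqrt(2)*sqrt(1)*(-17) = -60*sqrt(2)*(-17) = 1020*sqrt(2)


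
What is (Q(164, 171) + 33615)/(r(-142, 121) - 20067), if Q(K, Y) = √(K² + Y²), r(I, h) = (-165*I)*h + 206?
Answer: 33615/2815169 + √56137/2815169 ≈ 0.012025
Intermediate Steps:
r(I, h) = 206 - 165*I*h (r(I, h) = -165*I*h + 206 = 206 - 165*I*h)
(Q(164, 171) + 33615)/(r(-142, 121) - 20067) = (√(164² + 171²) + 33615)/((206 - 165*(-142)*121) - 20067) = (√(26896 + 29241) + 33615)/((206 + 2835030) - 20067) = (√56137 + 33615)/(2835236 - 20067) = (33615 + √56137)/2815169 = (33615 + √56137)*(1/2815169) = 33615/2815169 + √56137/2815169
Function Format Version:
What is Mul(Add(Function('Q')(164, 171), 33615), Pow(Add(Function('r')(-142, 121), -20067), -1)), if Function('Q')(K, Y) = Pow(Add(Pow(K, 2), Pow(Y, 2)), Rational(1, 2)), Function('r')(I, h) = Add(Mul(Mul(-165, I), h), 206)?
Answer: Add(Rational(33615, 2815169), Mul(Rational(1, 2815169), Pow(56137, Rational(1, 2)))) ≈ 0.012025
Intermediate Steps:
Function('r')(I, h) = Add(206, Mul(-165, I, h)) (Function('r')(I, h) = Add(Mul(-165, I, h), 206) = Add(206, Mul(-165, I, h)))
Mul(Add(Function('Q')(164, 171), 33615), Pow(Add(Function('r')(-142, 121), -20067), -1)) = Mul(Add(Pow(Add(Pow(164, 2), Pow(171, 2)), Rational(1, 2)), 33615), Pow(Add(Add(206, Mul(-165, -142, 121)), -20067), -1)) = Mul(Add(Pow(Add(26896, 29241), Rational(1, 2)), 33615), Pow(Add(Add(206, 2835030), -20067), -1)) = Mul(Add(Pow(56137, Rational(1, 2)), 33615), Pow(Add(2835236, -20067), -1)) = Mul(Add(33615, Pow(56137, Rational(1, 2))), Pow(2815169, -1)) = Mul(Add(33615, Pow(56137, Rational(1, 2))), Rational(1, 2815169)) = Add(Rational(33615, 2815169), Mul(Rational(1, 2815169), Pow(56137, Rational(1, 2))))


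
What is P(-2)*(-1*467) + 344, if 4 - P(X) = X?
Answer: -2458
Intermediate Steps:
P(X) = 4 - X
P(-2)*(-1*467) + 344 = (4 - 1*(-2))*(-1*467) + 344 = (4 + 2)*(-467) + 344 = 6*(-467) + 344 = -2802 + 344 = -2458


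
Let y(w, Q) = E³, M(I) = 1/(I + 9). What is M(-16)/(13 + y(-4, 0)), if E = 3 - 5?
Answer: -1/35 ≈ -0.028571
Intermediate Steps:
E = -2
M(I) = 1/(9 + I)
y(w, Q) = -8 (y(w, Q) = (-2)³ = -8)
M(-16)/(13 + y(-4, 0)) = 1/((13 - 8)*(9 - 16)) = 1/(5*(-7)) = (⅕)*(-⅐) = -1/35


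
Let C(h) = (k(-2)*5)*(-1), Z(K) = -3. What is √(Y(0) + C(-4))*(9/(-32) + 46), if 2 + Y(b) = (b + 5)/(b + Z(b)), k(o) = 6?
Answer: 1463*I*√303/96 ≈ 265.27*I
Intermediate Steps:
Y(b) = -2 + (5 + b)/(-3 + b) (Y(b) = -2 + (b + 5)/(b - 3) = -2 + (5 + b)/(-3 + b))
C(h) = -30 (C(h) = (6*5)*(-1) = 30*(-1) = -30)
√(Y(0) + C(-4))*(9/(-32) + 46) = √((11 - 1*0)/(-3 + 0) - 30)*(9/(-32) + 46) = √((11 + 0)/(-3) - 30)*(9*(-1/32) + 46) = √(-⅓*11 - 30)*(-9/32 + 46) = √(-11/3 - 30)*(1463/32) = √(-101/3)*(1463/32) = (I*√303/3)*(1463/32) = 1463*I*√303/96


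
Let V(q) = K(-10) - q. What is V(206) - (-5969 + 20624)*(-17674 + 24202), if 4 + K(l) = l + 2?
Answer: -95668058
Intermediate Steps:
K(l) = -2 + l (K(l) = -4 + (l + 2) = -4 + (2 + l) = -2 + l)
V(q) = -12 - q (V(q) = (-2 - 10) - q = -12 - q)
V(206) - (-5969 + 20624)*(-17674 + 24202) = (-12 - 1*206) - (-5969 + 20624)*(-17674 + 24202) = (-12 - 206) - 14655*6528 = -218 - 1*95667840 = -218 - 95667840 = -95668058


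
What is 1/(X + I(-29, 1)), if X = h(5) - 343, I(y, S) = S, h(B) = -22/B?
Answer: -5/1732 ≈ -0.0028868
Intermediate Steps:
X = -1737/5 (X = -22/5 - 343 = -1737/5 ≈ -347.40)
1/(X + I(-29, 1)) = 1/(-1737/5 + 1) = 1/(-1732/5) = -5/1732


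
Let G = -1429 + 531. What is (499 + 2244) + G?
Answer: 1845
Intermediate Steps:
G = -898
(499 + 2244) + G = (499 + 2244) - 898 = 2743 - 898 = 1845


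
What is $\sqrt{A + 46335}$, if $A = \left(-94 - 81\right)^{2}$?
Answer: $4 \sqrt{4810} \approx 277.42$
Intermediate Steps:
$A = 30625$ ($A = \left(-175\right)^{2} = 30625$)
$\sqrt{A + 46335} = \sqrt{30625 + 46335} = \sqrt{76960} = 4 \sqrt{4810}$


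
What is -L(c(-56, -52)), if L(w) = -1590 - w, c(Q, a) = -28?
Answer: 1562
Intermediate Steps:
-L(c(-56, -52)) = -(-1590 - 1*(-28)) = -(-1590 + 28) = -1*(-1562) = 1562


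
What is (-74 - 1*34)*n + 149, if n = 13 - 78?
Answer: 7169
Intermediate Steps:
n = -65
(-74 - 1*34)*n + 149 = (-74 - 1*34)*(-65) + 149 = (-74 - 34)*(-65) + 149 = -108*(-65) + 149 = 7020 + 149 = 7169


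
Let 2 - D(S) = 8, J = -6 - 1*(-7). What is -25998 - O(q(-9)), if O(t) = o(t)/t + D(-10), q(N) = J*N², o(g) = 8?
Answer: -2105360/81 ≈ -25992.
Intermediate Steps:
J = 1 (J = -6 + 7 = 1)
q(N) = N² (q(N) = 1*N² = N²)
D(S) = -6 (D(S) = 2 - 1*8 = 2 - 8 = -6)
O(t) = -6 + 8/t (O(t) = 8/t - 6 = -6 + 8/t)
-25998 - O(q(-9)) = -25998 - (-6 + 8/((-9)²)) = -25998 - (-6 + 8/81) = -25998 - 1*(-478/81) = -25998 + 478/81 = -2105360/81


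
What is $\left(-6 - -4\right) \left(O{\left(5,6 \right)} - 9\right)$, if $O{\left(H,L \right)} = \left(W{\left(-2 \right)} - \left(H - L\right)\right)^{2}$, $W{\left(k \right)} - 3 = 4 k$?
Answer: $-14$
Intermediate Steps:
$W{\left(k \right)} = 3 + 4 k$
$O{\left(H,L \right)} = \left(-5 + L - H\right)^{2}$ ($O{\left(H,L \right)} = \left(\left(3 + 4 \left(-2\right)\right) - \left(H - L\right)\right)^{2} = \left(\left(3 - 8\right) - \left(H - L\right)\right)^{2} = \left(-5 - \left(H - L\right)\right)^{2} = \left(-5 + L - H\right)^{2}$)
$\left(-6 - -4\right) \left(O{\left(5,6 \right)} - 9\right) = \left(-6 - -4\right) \left(\left(5 + 5 - 6\right)^{2} - 9\right) = \left(-6 + 4\right) \left(\left(5 + 5 - 6\right)^{2} - 9\right) = - 2 \left(4^{2} - 9\right) = - 2 \left(16 - 9\right) = \left(-2\right) 7 = -14$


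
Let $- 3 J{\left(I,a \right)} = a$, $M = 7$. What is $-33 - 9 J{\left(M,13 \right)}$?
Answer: $6$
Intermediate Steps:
$J{\left(I,a \right)} = - \frac{a}{3}$
$-33 - 9 J{\left(M,13 \right)} = -33 - 9 \left(\left(- \frac{1}{3}\right) 13\right) = -33 - -39 = -33 + 39 = 6$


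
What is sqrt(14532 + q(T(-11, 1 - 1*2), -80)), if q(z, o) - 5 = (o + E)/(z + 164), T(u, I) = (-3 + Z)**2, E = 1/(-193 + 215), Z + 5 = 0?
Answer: sqrt(91436454582)/2508 ≈ 120.57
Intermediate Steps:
Z = -5 (Z = -5 + 0 = -5)
E = 1/22 ≈ 0.045455
T(u, I) = 64 (T(u, I) = (-3 - 5)**2 = (-8)**2 = 64)
q(z, o) = 5 + (1/22 + o)/(164 + z) (q(z, o) = 5 + (o + 1/22)/(z + 164) = 5 + (1/22 + o)/(164 + z))
sqrt(14532 + q(T(-11, 1 - 1*2), -80)) = sqrt(14532 + (18041/22 - 80 + 5*64)/(164 + 64)) = sqrt(14532 + (18041/22 - 80 + 320)/228) = sqrt(14532 + (1/228)*(23321/22)) = sqrt(14532 + 23321/5016) = sqrt(72915833/5016) = sqrt(91436454582)/2508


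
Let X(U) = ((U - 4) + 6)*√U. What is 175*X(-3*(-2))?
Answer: 1400*√6 ≈ 3429.3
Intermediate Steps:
X(U) = √U*(2 + U) (X(U) = ((-4 + U) + 6)*√U = (2 + U)*√U = √U*(2 + U))
175*X(-3*(-2)) = 175*(√(-3*(-2))*(2 - 3*(-2))) = 175*(√6*(2 + 6)) = 175*(√6*8) = 175*(8*√6) = 1400*√6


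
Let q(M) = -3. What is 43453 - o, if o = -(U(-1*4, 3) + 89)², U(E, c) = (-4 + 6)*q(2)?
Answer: 50342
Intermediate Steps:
U(E, c) = -6 (U(E, c) = (-4 + 6)*(-3) = 2*(-3) = -6)
o = -6889 (o = -(-6 + 89)² = -1*83² = -1*6889 = -6889)
43453 - o = 43453 - 1*(-6889) = 43453 + 6889 = 50342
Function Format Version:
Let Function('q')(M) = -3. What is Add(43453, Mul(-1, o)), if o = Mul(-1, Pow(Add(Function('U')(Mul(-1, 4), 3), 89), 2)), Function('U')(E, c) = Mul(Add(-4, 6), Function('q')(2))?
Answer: 50342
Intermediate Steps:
Function('U')(E, c) = -6 (Function('U')(E, c) = Mul(Add(-4, 6), -3) = Mul(2, -3) = -6)
o = -6889 (o = Mul(-1, Pow(Add(-6, 89), 2)) = Mul(-1, Pow(83, 2)) = Mul(-1, 6889) = -6889)
Add(43453, Mul(-1, o)) = Add(43453, Mul(-1, -6889)) = Add(43453, 6889) = 50342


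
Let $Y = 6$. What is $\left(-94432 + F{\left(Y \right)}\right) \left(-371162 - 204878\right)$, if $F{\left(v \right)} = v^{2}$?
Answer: $54375871840$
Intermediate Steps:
$\left(-94432 + F{\left(Y \right)}\right) \left(-371162 - 204878\right) = \left(-94432 + 6^{2}\right) \left(-371162 - 204878\right) = \left(-94432 + 36\right) \left(-576040\right) = \left(-94396\right) \left(-576040\right) = 54375871840$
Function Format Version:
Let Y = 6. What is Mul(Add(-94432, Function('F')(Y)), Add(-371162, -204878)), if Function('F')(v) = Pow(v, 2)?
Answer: 54375871840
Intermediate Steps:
Mul(Add(-94432, Function('F')(Y)), Add(-371162, -204878)) = Mul(Add(-94432, Pow(6, 2)), Add(-371162, -204878)) = Mul(Add(-94432, 36), -576040) = Mul(-94396, -576040) = 54375871840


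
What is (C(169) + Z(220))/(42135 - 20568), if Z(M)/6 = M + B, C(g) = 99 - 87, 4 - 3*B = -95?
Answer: 510/7189 ≈ 0.070942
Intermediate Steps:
B = 33 (B = 4/3 - 1/3*(-95) = 4/3 + 95/3 = 33)
C(g) = 12
Z(M) = 198 + 6*M (Z(M) = 6*(M + 33) = 6*(33 + M) = 198 + 6*M)
(C(169) + Z(220))/(42135 - 20568) = (12 + (198 + 6*220))/(42135 - 20568) = (12 + (198 + 1320))/21567 = (12 + 1518)*(1/21567) = 1530*(1/21567) = 510/7189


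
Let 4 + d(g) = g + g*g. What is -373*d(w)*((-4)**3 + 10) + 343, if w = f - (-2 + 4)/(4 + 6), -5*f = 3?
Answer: -2086193/25 ≈ -83448.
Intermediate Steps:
f = -3/5 (f = -1/5*3 = -3/5 ≈ -0.60000)
w = -4/5 (w = -3/5 - (-2 + 4)/(4 + 6) = -3/5 - 2/10 = -3/5 - 1*1/5 = -3/5 - 1/5 = -4/5 ≈ -0.80000)
d(g) = -4 + g + g**2 (d(g) = -4 + (g + g*g) = -4 + (g + g**2) = -4 + g + g**2)
-373*d(w)*((-4)**3 + 10) + 343 = -373*(-4 - 4/5 + (-4/5)**2)*((-4)**3 + 10) + 343 = -373*(-4 - 4/5 + 16/25)*(-64 + 10) + 343 = -(-38792)*(-54)/25 + 343 = -373*5616/25 + 343 = -2094768/25 + 343 = -2086193/25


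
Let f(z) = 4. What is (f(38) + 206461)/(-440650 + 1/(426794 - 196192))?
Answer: -47611241930/101614771299 ≈ -0.46855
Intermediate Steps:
(f(38) + 206461)/(-440650 + 1/(426794 - 196192)) = (4 + 206461)/(-440650 + 1/(426794 - 196192)) = 206465/(-440650 + 1/230602) = 206465/(-101614771299/230602) = 206465*(-230602/101614771299) = -47611241930/101614771299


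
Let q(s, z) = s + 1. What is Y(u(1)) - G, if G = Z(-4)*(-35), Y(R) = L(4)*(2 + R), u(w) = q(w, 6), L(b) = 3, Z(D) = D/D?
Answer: 47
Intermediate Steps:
Z(D) = 1
q(s, z) = 1 + s
u(w) = 1 + w
Y(R) = 6 + 3*R (Y(R) = 3*(2 + R) = 6 + 3*R)
G = -35 (G = 1*(-35) = -35)
Y(u(1)) - G = (6 + 3*(1 + 1)) - 1*(-35) = (6 + 3*2) + 35 = (6 + 6) + 35 = 12 + 35 = 47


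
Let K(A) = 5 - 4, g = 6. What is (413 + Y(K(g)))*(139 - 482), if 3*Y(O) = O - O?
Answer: -141659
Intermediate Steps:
K(A) = 1
Y(O) = 0 (Y(O) = (O - O)/3 = (1/3)*0 = 0)
(413 + Y(K(g)))*(139 - 482) = (413 + 0)*(139 - 482) = 413*(-343) = -141659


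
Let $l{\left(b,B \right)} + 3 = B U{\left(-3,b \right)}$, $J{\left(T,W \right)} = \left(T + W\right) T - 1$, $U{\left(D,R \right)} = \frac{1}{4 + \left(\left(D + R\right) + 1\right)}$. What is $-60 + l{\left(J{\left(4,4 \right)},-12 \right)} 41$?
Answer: $- \frac{2177}{11} \approx -197.91$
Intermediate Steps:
$U{\left(D,R \right)} = \frac{1}{5 + D + R}$ ($U{\left(D,R \right)} = \frac{1}{4 + \left(1 + D + R\right)} = \frac{1}{5 + D + R}$)
$J{\left(T,W \right)} = -1 + T \left(T + W\right)$ ($J{\left(T,W \right)} = T \left(T + W\right) - 1 = -1 + T \left(T + W\right)$)
$l{\left(b,B \right)} = -3 + \frac{B}{2 + b}$ ($l{\left(b,B \right)} = -3 + \frac{B}{5 - 3 + b} = -3 + \frac{B}{2 + b}$)
$-60 + l{\left(J{\left(4,4 \right)},-12 \right)} 41 = -60 + \frac{-6 - 12 - 3 \left(-1 + 4^{2} + 4 \cdot 4\right)}{2 + \left(-1 + 4^{2} + 4 \cdot 4\right)} 41 = -60 + \frac{-6 - 12 - 3 \left(-1 + 16 + 16\right)}{2 + \left(-1 + 16 + 16\right)} 41 = -60 + \frac{-6 - 12 - 93}{2 + 31} \cdot 41 = -60 + \frac{-6 - 12 - 93}{33} \cdot 41 = -60 + \frac{1}{33} \left(-111\right) 41 = -60 - \frac{1517}{11} = - \frac{2177}{11}$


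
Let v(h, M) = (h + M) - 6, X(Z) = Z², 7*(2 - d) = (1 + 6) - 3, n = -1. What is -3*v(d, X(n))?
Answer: 75/7 ≈ 10.714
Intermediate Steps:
d = 10/7 (d = 2 - ((1 + 6) - 3)/7 = 2 - (7 - 3)/7 = 2 - ⅐*4 = 2 - 4/7 = 10/7 ≈ 1.4286)
v(h, M) = -6 + M + h (v(h, M) = (M + h) - 6 = -6 + M + h)
-3*v(d, X(n)) = -3*(-6 + (-1)² + 10/7) = -3*(-6 + 1 + 10/7) = -3*(-25/7) = 75/7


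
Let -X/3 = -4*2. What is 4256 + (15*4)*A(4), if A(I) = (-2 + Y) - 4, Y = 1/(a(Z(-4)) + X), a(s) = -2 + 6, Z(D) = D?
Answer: 27287/7 ≈ 3898.1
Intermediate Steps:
X = 24 (X = -(-12)*2 = -3*(-8) = 24)
a(s) = 4
Y = 1/28 (Y = 1/(4 + 24) = 1/28 ≈ 0.035714)
A(I) = -167/28 (A(I) = (-2 + 1/28) - 4 = -55/28 - 4 = -167/28)
4256 + (15*4)*A(4) = 4256 + (15*4)*(-167/28) = 4256 + 60*(-167/28) = 4256 - 2505/7 = 27287/7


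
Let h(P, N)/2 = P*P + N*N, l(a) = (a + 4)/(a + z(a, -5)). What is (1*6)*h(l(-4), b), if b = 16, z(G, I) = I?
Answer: 3072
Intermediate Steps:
l(a) = (4 + a)/(-5 + a) (l(a) = (a + 4)/(a - 5) = (4 + a)/(-5 + a))
h(P, N) = 2*N² + 2*P² (h(P, N) = 2*(P*P + N*N) = 2*(P² + N²) = 2*(N² + P²) = 2*N² + 2*P²)
(1*6)*h(l(-4), b) = (1*6)*(2*16² + 2*((4 - 4)/(-5 - 4))²) = 6*(2*256 + 2*(0/(-9))²) = 6*(512 + 2*(-⅑*0)²) = 6*(512 + 2*0²) = 6*(512 + 2*0) = 6*(512 + 0) = 6*512 = 3072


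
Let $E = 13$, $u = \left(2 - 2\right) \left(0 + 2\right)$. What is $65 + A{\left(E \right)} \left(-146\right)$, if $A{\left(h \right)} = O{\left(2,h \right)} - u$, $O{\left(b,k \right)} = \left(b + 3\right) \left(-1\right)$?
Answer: $795$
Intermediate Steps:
$O{\left(b,k \right)} = -3 - b$ ($O{\left(b,k \right)} = \left(3 + b\right) \left(-1\right) = -3 - b$)
$u = 0$ ($u = 0 \cdot 2 = 0$)
$A{\left(h \right)} = -5$ ($A{\left(h \right)} = \left(-3 - 2\right) - 0 = \left(-3 - 2\right) + 0 = -5 + 0 = -5$)
$65 + A{\left(E \right)} \left(-146\right) = 65 - -730 = 65 + 730 = 795$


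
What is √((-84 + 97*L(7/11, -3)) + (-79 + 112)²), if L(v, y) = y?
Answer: √714 ≈ 26.721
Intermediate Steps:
√((-84 + 97*L(7/11, -3)) + (-79 + 112)²) = √((-84 + 97*(-3)) + (-79 + 112)²) = √((-84 - 291) + 33²) = √(-375 + 1089) = √714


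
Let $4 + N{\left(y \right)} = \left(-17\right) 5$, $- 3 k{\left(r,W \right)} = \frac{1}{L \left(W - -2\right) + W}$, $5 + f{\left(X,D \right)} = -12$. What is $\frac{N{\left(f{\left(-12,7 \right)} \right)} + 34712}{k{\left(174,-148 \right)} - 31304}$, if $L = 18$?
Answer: $- \frac{288340344}{260699711} \approx -1.106$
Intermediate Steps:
$f{\left(X,D \right)} = -17$ ($f{\left(X,D \right)} = -5 - 12 = -17$)
$k{\left(r,W \right)} = - \frac{1}{3 \left(36 + 19 W\right)}$ ($k{\left(r,W \right)} = - \frac{1}{3 \left(18 \left(W - -2\right) + W\right)} = - \frac{1}{3 \left(18 \left(W + 2\right) + W\right)} = - \frac{1}{3 \left(18 \left(2 + W\right) + W\right)} = - \frac{1}{3 \left(\left(36 + 18 W\right) + W\right)} = - \frac{1}{3 \left(36 + 19 W\right)}$)
$N{\left(y \right)} = -89$ ($N{\left(y \right)} = -4 - 85 = -89$)
$\frac{N{\left(f{\left(-12,7 \right)} \right)} + 34712}{k{\left(174,-148 \right)} - 31304} = \frac{-89 + 34712}{- \frac{1}{108 + 57 \left(-148\right)} - 31304} = \frac{34623}{- \frac{1}{108 - 8436} - 31304} = \frac{34623}{- \frac{1}{-8328} - 31304} = \frac{34623}{\left(-1\right) \left(- \frac{1}{8328}\right) - 31304} = \frac{34623}{\frac{1}{8328} - 31304} = \frac{34623}{- \frac{260699711}{8328}} = 34623 \left(- \frac{8328}{260699711}\right) = - \frac{288340344}{260699711}$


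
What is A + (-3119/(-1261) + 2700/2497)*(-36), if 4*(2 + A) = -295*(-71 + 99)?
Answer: -6911340387/3148717 ≈ -2195.0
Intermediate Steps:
A = -2067 (A = -2 + (-295*(-71 + 99))/4 = -2 + (-295*28)/4 = -2 + (1/4)*(-8260) = -2 - 2065 = -2067)
A + (-3119/(-1261) + 2700/2497)*(-36) = -2067 + (-3119/(-1261) + 2700/2497)*(-36) = -2067 + (-3119*(-1/1261) + 2700*(1/2497))*(-36) = -2067 + (3119/1261 + 2700/2497)*(-36) = -2067 + (11192843/3148717)*(-36) = -2067 - 402942348/3148717 = -6911340387/3148717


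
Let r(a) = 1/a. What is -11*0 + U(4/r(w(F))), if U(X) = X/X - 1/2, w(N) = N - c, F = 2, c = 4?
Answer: ½ ≈ 0.50000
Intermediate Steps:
w(N) = -4 + N (w(N) = N - 1*4 = N - 4 = -4 + N)
U(X) = ½ (U(X) = 1 - 1*½ = 1 - ½ = ½)
-11*0 + U(4/r(w(F))) = -11*0 + ½ = 0 + ½ = ½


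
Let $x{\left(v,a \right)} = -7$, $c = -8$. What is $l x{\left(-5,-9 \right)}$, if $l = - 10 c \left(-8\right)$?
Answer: $4480$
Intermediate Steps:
$l = -640$ ($l = \left(-10\right) \left(-8\right) \left(-8\right) = 80 \left(-8\right) = -640$)
$l x{\left(-5,-9 \right)} = \left(-640\right) \left(-7\right) = 4480$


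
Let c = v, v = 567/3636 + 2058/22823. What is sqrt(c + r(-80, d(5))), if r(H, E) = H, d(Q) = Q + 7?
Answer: I*sqrt(1695118482614717)/4610246 ≈ 8.9305*I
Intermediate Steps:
d(Q) = 7 + Q
v = 2269281/9220492 (v = 567*(1/3636) + 2058*(1/22823) = 63/404 + 2058/22823 = 2269281/9220492 ≈ 0.24611)
c = 2269281/9220492 ≈ 0.24611
sqrt(c + r(-80, d(5))) = sqrt(2269281/9220492 - 80) = sqrt(-735370079/9220492) = I*sqrt(1695118482614717)/4610246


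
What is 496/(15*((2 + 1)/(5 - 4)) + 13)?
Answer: 248/29 ≈ 8.5517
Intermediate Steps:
496/(15*((2 + 1)/(5 - 4)) + 13) = 496/(15*(3/1) + 13) = 496/(15*(3*1) + 13) = 496/(15*3 + 13) = 496/(45 + 13) = 496/58 = 496*(1/58) = 248/29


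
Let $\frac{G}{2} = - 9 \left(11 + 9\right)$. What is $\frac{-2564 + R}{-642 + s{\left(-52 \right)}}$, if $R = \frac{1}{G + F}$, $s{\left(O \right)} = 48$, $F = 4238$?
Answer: $\frac{1104799}{255948} \approx 4.3165$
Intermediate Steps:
$G = -360$ ($G = 2 \left(- 9 \left(11 + 9\right)\right) = 2 \left(\left(-9\right) 20\right) = 2 \left(-180\right) = -360$)
$R = \frac{1}{3878}$ ($R = \frac{1}{-360 + 4238} = \frac{1}{3878} \approx 0.00025787$)
$\frac{-2564 + R}{-642 + s{\left(-52 \right)}} = \frac{-2564 + \frac{1}{3878}}{-642 + 48} = - \frac{9943191}{3878 \left(-594\right)} = \left(- \frac{9943191}{3878}\right) \left(- \frac{1}{594}\right) = \frac{1104799}{255948}$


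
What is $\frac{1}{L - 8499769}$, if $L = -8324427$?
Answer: $- \frac{1}{16824196} \approx -5.9438 \cdot 10^{-8}$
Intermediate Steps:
$\frac{1}{L - 8499769} = \frac{1}{-8324427 - 8499769} = \frac{1}{-16824196} = - \frac{1}{16824196}$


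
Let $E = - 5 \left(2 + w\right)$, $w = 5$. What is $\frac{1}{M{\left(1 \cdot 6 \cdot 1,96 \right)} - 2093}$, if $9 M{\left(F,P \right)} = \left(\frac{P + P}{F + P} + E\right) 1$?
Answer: $- \frac{153}{320792} \approx -0.00047694$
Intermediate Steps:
$E = -35$ ($E = - 5 \left(2 + 5\right) = \left(-5\right) 7 = -35$)
$M{\left(F,P \right)} = - \frac{35}{9} + \frac{2 P}{9 \left(F + P\right)}$ ($M{\left(F,P \right)} = \frac{\left(\frac{P + P}{F + P} - 35\right) 1}{9} = \frac{\left(\frac{2 P}{F + P} - 35\right) 1}{9} = \frac{\left(-35 + \frac{2 P}{F + P}\right) 1}{9} = \frac{-35 + \frac{2 P}{F + P}}{9} = - \frac{35}{9} + \frac{2 P}{9 \left(F + P\right)}$)
$\frac{1}{M{\left(1 \cdot 6 \cdot 1,96 \right)} - 2093} = \frac{1}{\frac{- 35 \cdot 1 \cdot 6 \cdot 1 - 3168}{9 \left(1 \cdot 6 \cdot 1 + 96\right)} - 2093} = \frac{1}{\frac{- 35 \cdot 6 \cdot 1 - 3168}{9 \left(6 \cdot 1 + 96\right)} - 2093} = \frac{1}{\frac{\left(-35\right) 6 - 3168}{9 \left(6 + 96\right)} - 2093} = \frac{1}{\frac{-210 - 3168}{9 \cdot 102} - 2093} = \frac{1}{\frac{1}{9} \cdot \frac{1}{102} \left(-3378\right) - 2093} = \frac{1}{- \frac{563}{153} - 2093} = \frac{1}{- \frac{320792}{153}} = - \frac{153}{320792}$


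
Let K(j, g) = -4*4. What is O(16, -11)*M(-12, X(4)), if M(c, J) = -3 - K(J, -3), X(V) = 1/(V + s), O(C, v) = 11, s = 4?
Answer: 143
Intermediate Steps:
K(j, g) = -16
X(V) = 1/(4 + V) (X(V) = 1/(V + 4) = 1/(4 + V))
M(c, J) = 13 (M(c, J) = -3 - 1*(-16) = -3 + 16 = 13)
O(16, -11)*M(-12, X(4)) = 11*13 = 143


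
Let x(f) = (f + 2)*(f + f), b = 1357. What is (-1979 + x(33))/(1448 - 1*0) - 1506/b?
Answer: -1731521/1964936 ≈ -0.88121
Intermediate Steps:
x(f) = 2*f*(2 + f) (x(f) = (2 + f)*(2*f) = 2*f*(2 + f))
(-1979 + x(33))/(1448 - 1*0) - 1506/b = (-1979 + 2*33*(2 + 33))/(1448 - 1*0) - 1506/1357 = (-1979 + 2*33*35)/(1448 + 0) - 1506*1/1357 = (-1979 + 2310)/1448 - 1506/1357 = 331*(1/1448) - 1506/1357 = 331/1448 - 1506/1357 = -1731521/1964936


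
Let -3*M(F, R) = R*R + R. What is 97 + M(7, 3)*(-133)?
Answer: 629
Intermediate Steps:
M(F, R) = -R/3 - R**2/3 (M(F, R) = -(R*R + R)/3 = -(R**2 + R)/3 = -(R + R**2)/3 = -R/3 - R**2/3)
97 + M(7, 3)*(-133) = 97 - 1/3*3*(1 + 3)*(-133) = 97 - 1/3*3*4*(-133) = 97 - 4*(-133) = 97 + 532 = 629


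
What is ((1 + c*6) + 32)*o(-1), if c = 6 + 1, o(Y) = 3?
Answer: 225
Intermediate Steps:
c = 7
((1 + c*6) + 32)*o(-1) = ((1 + 7*6) + 32)*3 = ((1 + 42) + 32)*3 = (43 + 32)*3 = 75*3 = 225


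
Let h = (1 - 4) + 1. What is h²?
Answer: 4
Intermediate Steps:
h = -2 (h = -3 + 1 = -2)
h² = (-2)² = 4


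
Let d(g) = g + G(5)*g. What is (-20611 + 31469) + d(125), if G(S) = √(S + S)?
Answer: 10983 + 125*√10 ≈ 11378.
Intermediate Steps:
G(S) = √2*√S (G(S) = √(2*S) = √2*√S)
d(g) = g + g*√10 (d(g) = g + (√2*√5)*g = g + √10*g = g + g*√10)
(-20611 + 31469) + d(125) = (-20611 + 31469) + 125*(1 + √10) = 10858 + (125 + 125*√10) = 10983 + 125*√10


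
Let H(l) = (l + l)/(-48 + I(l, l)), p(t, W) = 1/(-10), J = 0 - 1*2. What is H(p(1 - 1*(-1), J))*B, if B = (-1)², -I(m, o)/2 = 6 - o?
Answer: 1/301 ≈ 0.0033223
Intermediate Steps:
J = -2 (J = 0 - 2 = -2)
p(t, W) = -⅒
I(m, o) = -12 + 2*o (I(m, o) = -2*(6 - o) = -12 + 2*o)
H(l) = 2*l/(-60 + 2*l) (H(l) = (l + l)/(-48 + (-12 + 2*l)) = (2*l)/(-60 + 2*l) = 2*l/(-60 + 2*l))
B = 1
H(p(1 - 1*(-1), J))*B = -1/(10*(-30 - ⅒))*1 = -1/(10*(-301/10))*1 = -⅒*(-10/301)*1 = (1/301)*1 = 1/301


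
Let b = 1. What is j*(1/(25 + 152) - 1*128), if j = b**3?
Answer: -22655/177 ≈ -127.99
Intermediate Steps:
j = 1 (j = 1**3 = 1)
j*(1/(25 + 152) - 1*128) = 1*(1/(25 + 152) - 1*128) = 1*(1/177 - 128) = 1*(-22655/177) = -22655/177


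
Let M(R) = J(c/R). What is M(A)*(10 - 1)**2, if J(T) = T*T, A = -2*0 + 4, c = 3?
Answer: 729/16 ≈ 45.563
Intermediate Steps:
A = 4 (A = 0 + 4 = 4)
J(T) = T**2
M(R) = 9/R**2 (M(R) = (3/R)**2 = 9/R**2)
M(A)*(10 - 1)**2 = (9/4**2)*(10 - 1)**2 = (9*(1/16))*9**2 = (9/16)*81 = 729/16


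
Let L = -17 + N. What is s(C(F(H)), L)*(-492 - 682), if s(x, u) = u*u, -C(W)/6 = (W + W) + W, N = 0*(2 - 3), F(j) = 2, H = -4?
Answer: -339286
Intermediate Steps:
N = 0 (N = 0*(-1) = 0)
L = -17 (L = -17 + 0 = -17)
C(W) = -18*W (C(W) = -6*((W + W) + W) = -6*(2*W + W) = -18*W)
s(x, u) = u**2
s(C(F(H)), L)*(-492 - 682) = (-17)**2*(-492 - 682) = 289*(-1174) = -339286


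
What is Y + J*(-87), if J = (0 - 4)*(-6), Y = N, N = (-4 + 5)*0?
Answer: -2088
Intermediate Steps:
N = 0 (N = 1*0 = 0)
Y = 0
J = 24 (J = -4*(-6) = 24)
Y + J*(-87) = 0 + 24*(-87) = 0 - 2088 = -2088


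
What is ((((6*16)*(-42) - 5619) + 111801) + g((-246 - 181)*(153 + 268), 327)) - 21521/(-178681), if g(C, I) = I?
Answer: 18310714358/178681 ≈ 1.0248e+5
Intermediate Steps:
((((6*16)*(-42) - 5619) + 111801) + g((-246 - 181)*(153 + 268), 327)) - 21521/(-178681) = ((((6*16)*(-42) - 5619) + 111801) + 327) - 21521/(-178681) = (((96*(-42) - 5619) + 111801) + 327) - 21521*(-1/178681) = (((-4032 - 5619) + 111801) + 327) + 21521/178681 = ((-9651 + 111801) + 327) + 21521/178681 = (102150 + 327) + 21521/178681 = 102477 + 21521/178681 = 18310714358/178681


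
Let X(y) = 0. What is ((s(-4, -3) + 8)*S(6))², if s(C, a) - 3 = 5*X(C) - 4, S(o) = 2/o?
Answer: 49/9 ≈ 5.4444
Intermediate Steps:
s(C, a) = -1 (s(C, a) = 3 + (5*0 - 4) = 3 + (0 - 4) = 3 - 4 = -1)
((s(-4, -3) + 8)*S(6))² = ((-1 + 8)*(2/6))² = (7*(2*(⅙)))² = (7*(⅓))² = (7/3)² = 49/9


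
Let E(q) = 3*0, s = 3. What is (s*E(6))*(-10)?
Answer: 0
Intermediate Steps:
E(q) = 0
(s*E(6))*(-10) = (3*0)*(-10) = 0*(-10) = 0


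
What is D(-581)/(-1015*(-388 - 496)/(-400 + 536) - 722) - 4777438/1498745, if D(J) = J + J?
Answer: -59622757318/17611752495 ≈ -3.3854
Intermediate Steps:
D(J) = 2*J
D(-581)/(-1015*(-388 - 496)/(-400 + 536) - 722) - 4777438/1498745 = (2*(-581))/(-1015*(-388 - 496)/(-400 + 536) - 722) - 4777438/1498745 = -1162/(-(-897260)/136 - 722) - 4777438*1/1498745 = -1162/(-(-897260)/136 - 722) - 4777438/1498745 = -1162/(-1015*(-13/2) - 722) - 4777438/1498745 = -1162/(13195/2 - 722) - 4777438/1498745 = -1162/11751/2 - 4777438/1498745 = -1162*2/11751 - 4777438/1498745 = -2324/11751 - 4777438/1498745 = -59622757318/17611752495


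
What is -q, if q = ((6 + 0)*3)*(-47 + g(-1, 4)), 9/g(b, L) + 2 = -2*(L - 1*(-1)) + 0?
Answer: 1719/2 ≈ 859.50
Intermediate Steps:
g(b, L) = 9/(-4 - 2*L) (g(b, L) = 9/(-2 + (-2*(L - 1*(-1)) + 0)) = 9/(-2 + (-2*(L + 1) + 0)) = 9/(-2 + (-2*(1 + L) + 0)) = 9/(-2 + ((-2 - 2*L) + 0)) = 9/(-2 + (-2 - 2*L)) = 9/(-4 - 2*L))
q = -1719/2 (q = ((6 + 0)*3)*(-47 - 9/(4 + 2*4)) = (6*3)*(-47 - 9/(4 + 8)) = 18*(-47 - 9/12) = 18*(-47 - 9*1/12) = 18*(-47 - 3/4) = 18*(-191/4) = -1719/2 ≈ -859.50)
-q = -1*(-1719/2) = 1719/2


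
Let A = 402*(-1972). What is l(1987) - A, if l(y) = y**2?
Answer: 4740913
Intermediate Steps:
A = -792744
l(1987) - A = 1987**2 - 1*(-792744) = 3948169 + 792744 = 4740913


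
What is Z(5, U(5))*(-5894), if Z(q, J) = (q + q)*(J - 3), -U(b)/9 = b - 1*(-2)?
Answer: 3890040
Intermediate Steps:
U(b) = -18 - 9*b (U(b) = -9*(b - 1*(-2)) = -9*(b + 2) = -9*(2 + b) = -18 - 9*b)
Z(q, J) = 2*q*(-3 + J) (Z(q, J) = (2*q)*(-3 + J) = 2*q*(-3 + J))
Z(5, U(5))*(-5894) = (2*5*(-3 + (-18 - 9*5)))*(-5894) = (2*5*(-3 + (-18 - 45)))*(-5894) = (2*5*(-3 - 63))*(-5894) = (2*5*(-66))*(-5894) = -660*(-5894) = 3890040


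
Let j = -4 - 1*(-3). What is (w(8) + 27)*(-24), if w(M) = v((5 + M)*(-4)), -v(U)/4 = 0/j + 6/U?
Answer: -8568/13 ≈ -659.08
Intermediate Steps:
j = -1 (j = -4 + 3 = -1)
v(U) = -24/U (v(U) = -4*(0/(-1) + 6/U) = -4*(0*(-1) + 6/U) = -4*(0 + 6/U) = -24/U)
w(M) = -24/(-20 - 4*M) (w(M) = -24*(-1/(4*(5 + M))) = -24/(-20 - 4*M))
(w(8) + 27)*(-24) = (6/(5 + 8) + 27)*(-24) = (6/13 + 27)*(-24) = (357/13)*(-24) = -8568/13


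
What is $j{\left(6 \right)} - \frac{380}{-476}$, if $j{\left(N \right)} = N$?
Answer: $\frac{809}{119} \approx 6.7983$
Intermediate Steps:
$j{\left(6 \right)} - \frac{380}{-476} = 6 - \frac{380}{-476} = 6 - 380 \left(- \frac{1}{476}\right) = 6 - - \frac{95}{119} = 6 + \frac{95}{119} = \frac{809}{119}$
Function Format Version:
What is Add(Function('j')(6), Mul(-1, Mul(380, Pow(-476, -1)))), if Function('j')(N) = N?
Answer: Rational(809, 119) ≈ 6.7983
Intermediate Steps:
Add(Function('j')(6), Mul(-1, Mul(380, Pow(-476, -1)))) = Add(6, Mul(-1, Mul(380, Pow(-476, -1)))) = Add(6, Mul(-1, Mul(380, Rational(-1, 476)))) = Add(6, Mul(-1, Rational(-95, 119))) = Add(6, Rational(95, 119)) = Rational(809, 119)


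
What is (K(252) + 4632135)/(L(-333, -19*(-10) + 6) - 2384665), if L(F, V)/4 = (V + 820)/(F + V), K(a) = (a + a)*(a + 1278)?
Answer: -56941995/25131013 ≈ -2.2658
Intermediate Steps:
K(a) = 2*a*(1278 + a) (K(a) = (2*a)*(1278 + a) = 2*a*(1278 + a))
L(F, V) = 4*(820 + V)/(F + V) (L(F, V) = 4*((V + 820)/(F + V)) = 4*((820 + V)/(F + V)) = 4*(820 + V)/(F + V))
(K(252) + 4632135)/(L(-333, -19*(-10) + 6) - 2384665) = (2*252*(1278 + 252) + 4632135)/(4*(820 + (-19*(-10) + 6))/(-333 + (-19*(-10) + 6)) - 2384665) = (2*252*1530 + 4632135)/(4*(820 + (190 + 6))/(-333 + (190 + 6)) - 2384665) = (771120 + 4632135)/(4*(820 + 196)/(-333 + 196) - 2384665) = 5403255/(4*1016/(-137) - 2384665) = 5403255/(4*(-1/137)*1016 - 2384665) = 5403255/(-4064/137 - 2384665) = 5403255/(-326703169/137) = 5403255*(-137/326703169) = -56941995/25131013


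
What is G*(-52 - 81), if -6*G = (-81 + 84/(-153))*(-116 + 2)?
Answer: 10509793/51 ≈ 2.0607e+5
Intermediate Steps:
G = -79021/51 (G = -(-81 + 84/(-153))*(-116 + 2)/6 = -(-81 + 84*(-1/153))*(-114)/6 = -(-81 - 28/51)*(-114)/6 = -(-4159)*(-114)/306 = -⅙*158042/17 = -79021/51 ≈ -1549.4)
G*(-52 - 81) = -79021*(-52 - 81)/51 = -79021/51*(-133) = 10509793/51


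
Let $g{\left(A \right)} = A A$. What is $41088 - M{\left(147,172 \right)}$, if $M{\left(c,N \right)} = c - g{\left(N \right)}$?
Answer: $70525$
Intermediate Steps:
$g{\left(A \right)} = A^{2}$
$M{\left(c,N \right)} = c - N^{2}$
$41088 - M{\left(147,172 \right)} = 41088 - \left(147 - 172^{2}\right) = 41088 - \left(147 - 29584\right) = 41088 - -29437 = 41088 + 29437 = 70525$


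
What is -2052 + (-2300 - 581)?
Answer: -4933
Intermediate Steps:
-2052 + (-2300 - 581) = -2052 - 2881 = -4933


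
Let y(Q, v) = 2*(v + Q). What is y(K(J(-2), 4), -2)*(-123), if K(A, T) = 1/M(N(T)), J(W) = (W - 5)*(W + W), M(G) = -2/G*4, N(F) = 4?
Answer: 615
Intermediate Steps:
M(G) = -8/G
J(W) = 2*W*(-5 + W) (J(W) = (-5 + W)*(2*W) = 2*W*(-5 + W))
K(A, T) = -1/2 (K(A, T) = 1/(-8/4) = 1/(-8*1/4) = 1/(-2) = -1/2)
y(Q, v) = 2*Q + 2*v (y(Q, v) = 2*(Q + v) = 2*Q + 2*v)
y(K(J(-2), 4), -2)*(-123) = (2*(-1/2) + 2*(-2))*(-123) = (-1 - 4)*(-123) = -5*(-123) = 615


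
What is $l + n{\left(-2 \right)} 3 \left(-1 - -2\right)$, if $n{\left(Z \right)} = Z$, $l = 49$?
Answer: $43$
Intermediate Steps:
$l + n{\left(-2 \right)} 3 \left(-1 - -2\right) = 49 - 2 \cdot 3 \left(-1 - -2\right) = 49 - 2 \cdot 3 \left(-1 + 2\right) = 49 - 2 \cdot 3 \cdot 1 = 49 - 6 = 43$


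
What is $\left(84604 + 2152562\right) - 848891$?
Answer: $1388275$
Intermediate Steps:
$\left(84604 + 2152562\right) - 848891 = 2237166 - 848891 = 1388275$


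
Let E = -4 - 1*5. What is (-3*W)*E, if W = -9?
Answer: -243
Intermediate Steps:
E = -9 (E = -4 - 5 = -9)
(-3*W)*E = -3*(-9)*(-9) = 27*(-9) = -243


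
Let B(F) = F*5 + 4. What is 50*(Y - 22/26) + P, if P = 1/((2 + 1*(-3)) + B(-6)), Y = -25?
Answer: -453613/351 ≈ -1292.3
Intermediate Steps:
B(F) = 4 + 5*F (B(F) = 5*F + 4 = 4 + 5*F)
P = -1/27 (P = 1/((2 + 1*(-3)) + (4 + 5*(-6))) = 1/((2 - 3) + (4 - 30)) = 1/(-1 - 26) = 1/(-27) = -1/27 ≈ -0.037037)
50*(Y - 22/26) + P = 50*(-25 - 22/26) - 1/27 = 50*(-25 - 22*1/26) - 1/27 = 50*(-25 - 11/13) - 1/27 = 50*(-336/13) - 1/27 = -16800/13 - 1/27 = -453613/351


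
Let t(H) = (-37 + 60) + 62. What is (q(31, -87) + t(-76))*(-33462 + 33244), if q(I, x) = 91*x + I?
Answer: 1700618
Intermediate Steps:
q(I, x) = I + 91*x
t(H) = 85 (t(H) = 23 + 62 = 85)
(q(31, -87) + t(-76))*(-33462 + 33244) = ((31 + 91*(-87)) + 85)*(-33462 + 33244) = ((31 - 7917) + 85)*(-218) = (-7886 + 85)*(-218) = -7801*(-218) = 1700618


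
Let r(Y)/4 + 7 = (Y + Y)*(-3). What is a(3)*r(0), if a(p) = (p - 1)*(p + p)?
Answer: -336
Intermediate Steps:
a(p) = 2*p*(-1 + p) (a(p) = (-1 + p)*(2*p) = 2*p*(-1 + p))
r(Y) = -28 - 24*Y (r(Y) = -28 + 4*((Y + Y)*(-3)) = -28 + 4*((2*Y)*(-3)) = -28 + 4*(-6*Y) = -28 - 24*Y)
a(3)*r(0) = (2*3*(-1 + 3))*(-28 - 24*0) = (2*3*2)*(-28 + 0) = 12*(-28) = -336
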